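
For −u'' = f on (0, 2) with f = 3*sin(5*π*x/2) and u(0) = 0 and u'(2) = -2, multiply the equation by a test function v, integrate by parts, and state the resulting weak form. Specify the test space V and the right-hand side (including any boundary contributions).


V = {v ∈ H^1(0, 2) : v(0) = 0} (test functions vanish at x = 0 where u is specified); weak form: ∫_0^2 u'v' dx = ∫_0^2 (3*sin(5*π*x/2)) v dx − 2·v(2) for all v ∈ V.

Multiply both sides by a test function v and integrate from 0 to 2:
  ∫_0^2 −u''(x) v(x) dx = ∫_0^2 f(x) v(x) dx.
Integrate the LHS by parts once:
  ∫_0^2 −u'' v dx = −[u'(x) v(x)]_0^2 + ∫_0^2 u'(x) v'(x) dx.
Thus ∫_0^2 u'(x) v'(x) dx = ∫_0^2 f(x) v(x) dx + [u'(x) v(x)]_0^2.
Choose V so that boundary terms are either known or forced to vanish.
Mixed BC: u(0) = 0 (Dirichlet) and u'(2) = -2 (Neumann). Define V = {v ∈ H^1(0, 2) : v(0) = 0}. Then [u' v]_0^2 = u'(2)·v(2) − u'(0)·0 = − 2·v(2).
Weak formulation: find u (satisfying any essential BC) such that ∫_0^2 u'(x) v'(x) dx = ∫_0^2 f v dx − 2·v(2) for all v ∈ V (Dirichlet at 0 absorbed into V; Neumann datum at x = 2 contributes the boundary term).
Substituting f(x) = 3*sin(5*π*x/2), the right-hand side is ∫_0^2 (3*sin(5*π*x/2)) v dx − 2·v(2).


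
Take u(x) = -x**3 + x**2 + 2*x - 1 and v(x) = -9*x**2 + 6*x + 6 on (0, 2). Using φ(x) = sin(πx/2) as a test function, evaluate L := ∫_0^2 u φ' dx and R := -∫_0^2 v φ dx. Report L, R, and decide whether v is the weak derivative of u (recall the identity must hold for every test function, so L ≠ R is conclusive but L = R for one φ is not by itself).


LHS = -96/π^3 + 8/π, RHS = -288/π^3 + 24/π. No, v is not the weak derivative of u.

u(x) = -x**3 + x**2 + 2*x - 1, classical derivative u'(x) = -3*x**2 + 2*x + 2.
φ(x) = sin(πx/2), so φ'(x) = π*cos(π*x/2)/2.
Note φ(0) = φ(2) = 0, so the boundary term u·φ vanishes.
LHS = ∫_0^2 u(x) φ'(x) dx = ∫_0^2 (-π*x^3*cos(π*x/2)/2 + π*x^2*cos(π*x/2)/2 + π*x*cos(π*x/2) - π*cos(π*x/2)/2) dx. Term by term:
  ∫_0^2 -π*cos(π*x/2)/2 dx = 0;  ∫_0^2 π*x*cos(π*x/2) dx = -8/π;  ∫_0^2 π*x^2*cos(π*x/2)/2 dx = -8/π;
  ∫_0^2 -π*x^3*cos(π*x/2)/2 dx = -96/π^3 + 24/π.
Sum: 0 − 8/π − 8/π + -96/π^3 + 24/π = -96/π^3 + 8/π.
So LHS = -96/π^3 + 8/π.
∫_0^2 v(x) φ(x) dx = ∫_0^2 (-9*x^2*sin(π*x/2) + 6*x*sin(π*x/2) + 6*sin(π*x/2)) dx. Term by term:
  ∫_0^2 6*sin(π*x/2) dx = 24/π;  ∫_0^2 -9*x^2*sin(π*x/2) dx = -72/π + 288/π^3;  ∫_0^2 6*x*sin(π*x/2) dx = 24/π.
Sum: 24/π + -72/π + 288/π^3 + 24/π = -24/π + 288/π^3.
So RHS = -∫_0^2 v(x) φ(x) dx = -288/π^3 + 24/π.
LHS − RHS = -16/π + 192/π^3 ≠ 0, so the identity fails.
(For a valid weak derivative the identity must hold for EVERY test function, in particular this one. The failure shows v is NOT the weak derivative of u.)
Correct weak derivative would be u'(x) = -3*x**2 + 2*x + 2.


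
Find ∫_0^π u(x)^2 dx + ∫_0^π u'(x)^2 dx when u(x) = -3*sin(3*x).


||u||_{H^1(0,π)}^2 = 45*π

u'(x) = -9*cos(3*x).
Expand u² and (u')² and integrate term by term on (0, π), using: for integers n ≥ 1, ∫_0^π sin²(nx) dx = ∫_0^π cos²(nx) dx = π/2; for n ≠ n', ∫_0^π sin(nx)sin(n'x) dx = ∫_0^π cos(nx)cos(n'x) dx = 0; and by product-to-sum, ∫_0^π sin(nx)cos(n'x) dx = ½∫_0^π [sin((n+n')x) + sin((n−n')x)] dx, which is 0 when n+n' is even and 2n/(n²−n'²) when n+n' is odd (it need not vanish on (0, π)).
  u² squared terms: (-3)²·∫sin(3x)² dx = 9·π/2 = 9*π/2.
  So ∫_0^π u² dx = 9*π/2.
  (u')² squared terms: (-9)²·∫cos(3x)² dx = 81·π/2 = 81*π/2.
  So ∫_0^π (u')² dx = 81*π/2.
||u||_{H^1}^2 = (9*π/2) + (81*π/2) = 45*π.


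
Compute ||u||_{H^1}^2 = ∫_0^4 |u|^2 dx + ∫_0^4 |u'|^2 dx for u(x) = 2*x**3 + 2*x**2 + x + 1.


||u||_{H^1}^2 = 2962136/105

The H^1 norm (squared) on an interval (0, L) is
  ||u||_{H^1}^2 = ∫_0^L u(x)^2 dx + ∫_0^L u'(x)^2 dx.
Compute u'(x) = 6*x**2 + 4*x + 1.
Then u(x)^2 = 4*x**6 + 8*x**5 + 8*x**4 + 8*x**3 + 5*x**2 + 2*x + 1 and u'(x)^2 = 36*x**4 + 48*x**3 + 28*x**2 + 8*x + 1.
Integrate each monomial from 0 to 4 using ∫_0^4 c·x^n dx = c·4^(n+1)/(n+1):
  ∫_0^4 u(x)^2 dx = ∫_0^4 (4*x^6 + 8*x^5 + 8*x^4 + 8*x^3 + 5*x^2 + 2*x + 1) dx. Term by term:
    ∫_0^4 4*x^6 dx = 65536/7;  ∫_0^4 8*x^5 dx = 16384/3;  ∫_0^4 8*x^4 dx = 8192/5;
    ∫_0^4 8*x^3 dx = 512;  ∫_0^4 5*x^2 dx = 320/3;  ∫_0^4 2*x dx = 16;
    ∫_0^4 1 dx = 4.
  Sum: 65536/7 + 16384/3 + 8192/5 + 512 + 320/3 + 16 + 4 = 598524/35.
  ∫_0^4 u'(x)^2 dx = ∫_0^4 (36*x^4 + 48*x^3 + 28*x^2 + 8*x + 1) dx. Term by term:
    ∫_0^4 36*x^4 dx = 36864/5;  ∫_0^4 48*x^3 dx = 3072;  ∫_0^4 28*x^2 dx = 1792/3;
    ∫_0^4 8*x dx = 64;  ∫_0^4 1 dx = 4.
  Sum: 36864/5 + 3072 + 1792/3 + 64 + 4 = 166652/15.
Adding: ||u||_{H^1}^2 = 598524/35 + 166652/15 = 2962136/105.


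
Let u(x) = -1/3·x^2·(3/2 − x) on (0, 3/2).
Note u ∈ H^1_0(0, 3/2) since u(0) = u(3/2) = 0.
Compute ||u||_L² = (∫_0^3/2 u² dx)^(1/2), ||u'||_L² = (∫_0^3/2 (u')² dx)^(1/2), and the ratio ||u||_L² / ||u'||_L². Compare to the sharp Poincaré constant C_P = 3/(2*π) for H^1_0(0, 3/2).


||u||_L² / ||u'||_L² = 3*sqrt(14)/28 < C_P = 3/(2*π).

u(x) = -1/3·x^2·(3/2 − x), so u'(x) = x*(x - 1).
u(x) = -1/3·x^2·(3/2 − x) vanishes at x = 0 and x = 3/2, so u ∈ H^1_0(0, 3/2). Differentiate via the product rule and integrate the resulting polynomials term by term.
  ∫_0^3/2 u² dx = ∫_0^3/2 (x^6/9 - x^5/3 + x^4/4) dx. Term by term:
    ∫_0^3/2 x^6/9 dx = 243/896;  ∫_0^3/2 -x^5/3 dx = -81/128;  ∫_0^3/2 x^4/4 dx = 243/640.
  Sum: 243/896 − 81/128 + 243/640 = 81/4480.
  ∫_0^3/2 (u')² dx = ∫_0^3/2 (x^4 - 2*x^3 + x^2) dx. Term by term:
    ∫_0^3/2 x^4 dx = 243/160;  ∫_0^3/2 -2*x^3 dx = -81/32;  ∫_0^3/2 x^2 dx = 9/8.
  Sum: 243/160 − 81/32 + 9/8 = 9/80.
∫_0^3/2 u² dx = 81/4480, so ||u||_L² = 9*sqrt(70)/560.
∫_0^3/2 (u')² dx = 9/80, so ||u'||_L² = 3*sqrt(5)/20.
Ratio ||u||_L² / ||u'||_L² = 3*sqrt(14)/28.
Sharp Poincaré constant on H^1_0(0, 3/2) is C_P = L/π = 3/(2*π), achieved by sin(2*π/3·x).
A polynomial bump cannot attain the sharp Poincaré constant (only the first sine eigenfunction does), so the ratio is strictly less than C_P, consistent with ||u||_L² ≤ C_P ||u'||_L².


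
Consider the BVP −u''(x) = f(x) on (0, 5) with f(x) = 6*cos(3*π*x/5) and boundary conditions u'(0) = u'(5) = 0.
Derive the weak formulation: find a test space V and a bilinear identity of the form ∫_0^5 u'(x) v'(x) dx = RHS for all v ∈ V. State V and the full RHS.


V = H^1(0, 5) (no boundary constraint on v; u is determined up to an additive constant); weak form: ∫_0^5 u'v' dx = ∫_0^5 (6*cos(3*π*x/5)) v dx for all v ∈ V.

Multiply both sides by a test function v and integrate from 0 to 5:
  ∫_0^5 −u''(x) v(x) dx = ∫_0^5 f(x) v(x) dx.
Integrate the LHS by parts once:
  ∫_0^5 −u'' v dx = −[u'(x) v(x)]_0^5 + ∫_0^5 u'(x) v'(x) dx.
Thus ∫_0^5 u'(x) v'(x) dx = ∫_0^5 f(x) v(x) dx + [u'(x) v(x)]_0^5.
Choose V so that boundary terms are either known or forced to vanish.
u has homogeneous Neumann: u'(0) = u'(5) = 0. So [u' v]_0^5 = 0·v(5) − 0·v(0) = 0 for any v; take V = H^1(0, 5).
Weak formulation: find u (satisfying any essential BC) such that ∫_0^5 u'(x) v'(x) dx = ∫_0^5 f v dx for all v ∈ V (homogeneous Neumann, so boundary terms vanish).
Substituting f(x) = 6*cos(3*π*x/5), the right-hand side is ∫_0^5 (6*cos(3*π*x/5)) v dx.
Compatibility check (pure Neumann): taking v ≡ 1 ∈ V gives 0 = ∫_0^5 f dx + (0) − (0), i.e. ∫_0^5 f dx must equal u'(0) − u'(5) = 0. Indeed ∫_0^5 (6*cos(3*π*x/5)) dx = 0, so the data are compatible. The solution is then unique only up to an additive constant (fix it e.g. by requiring ∫_0^5 u dx = 0).


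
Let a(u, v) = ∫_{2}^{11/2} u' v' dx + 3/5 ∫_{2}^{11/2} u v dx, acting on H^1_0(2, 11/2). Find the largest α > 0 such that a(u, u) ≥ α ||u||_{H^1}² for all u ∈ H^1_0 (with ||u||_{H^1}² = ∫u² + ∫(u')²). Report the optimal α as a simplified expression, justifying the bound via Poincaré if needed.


α = (147 + 20*π^2)/(5*(4*π^2 + 49))

Coercivity of a(·,·) on H^1_0(2, 11/2) means a(u, u) ≥ α ||u||_{H^1}² for every u ∈ H^1_0.
The interval has length L = 7/2, and Poincaré/coercivity depend only on L. Here a(u, u) = ∫(u')² + (3/5)·∫u².
Here 0 < c = 3/5 < 1. The condition a(u,u) ≥ α||u||_{H^1}² reads (1−α)∫(u')² ≥ (α−c)∫u². Any admissible α is ≤ 1 (rapidly oscillating u have ∫u²/∫(u')² → 0), and α = 1 would force 0 ≥ (1−c)∫u², impossible since c < 1; so 1−α > 0. By the sharp Poincaré inequality on H^1_0 of an interval of length L, ∫(u')² ≥ (π/L)²∫u² with equality for the first sine mode sin(π(x−x₀)/L) (x₀ the left endpoint), so the inequality holds for all u iff (1−α)(π/L)² ≥ α − c, i.e. α ≤ ((π/L)² + c)/((π/L)² + 1) = (1 + c(L/π)²)/(1 + (L/π)²). With (π/L)² = 4*π^2/49 and c = 3/5, the largest admissible constant is α = ((π/L)² + c)/((π/L)² + 1).
Simplifying, α = (147 + 20*π^2)/(5*(4*π^2 + 49)).


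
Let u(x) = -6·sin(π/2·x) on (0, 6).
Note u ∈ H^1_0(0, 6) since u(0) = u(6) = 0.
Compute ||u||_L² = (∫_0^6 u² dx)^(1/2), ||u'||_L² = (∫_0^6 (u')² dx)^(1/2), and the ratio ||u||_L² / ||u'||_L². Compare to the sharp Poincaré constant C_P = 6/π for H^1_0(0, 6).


||u||_L² / ||u'||_L² = 2/π < C_P = 6/π.

u(x) = -6·sin(π/2·x), so u'(x) = -3*π*cos(π*x/2).
Writing u(x) = A·sin(kπx/L) with A = -6 and k = 3, use ∫_0^L sin²(kπx/L) dx = L/2 and ∫_0^L cos²(kπx/L) dx = L/2.
u² = 36·sin²(π/2·x) and (u')² = 9*π^2·cos²(π/2·x), and each of sin², cos² integrates to L/2 = 3 over (0, 6).
∫_0^6 u² dx = 108, so ||u||_L² = 6*sqrt(3).
∫_0^6 (u')² dx = 27*π^2, so ||u'||_L² = 3*sqrt(3)*π.
Ratio ||u||_L² / ||u'||_L² = 2/π.
Sharp Poincaré constant on H^1_0(0, 6) is C_P = L/π = 6/π, achieved by sin(π/6·x).
This is the k = 3 harmonic; the ratio L/(kπ) is strictly less than C_P = L/π, consistent with the sharp inequality ||u||_L² ≤ C_P ||u'||_L².


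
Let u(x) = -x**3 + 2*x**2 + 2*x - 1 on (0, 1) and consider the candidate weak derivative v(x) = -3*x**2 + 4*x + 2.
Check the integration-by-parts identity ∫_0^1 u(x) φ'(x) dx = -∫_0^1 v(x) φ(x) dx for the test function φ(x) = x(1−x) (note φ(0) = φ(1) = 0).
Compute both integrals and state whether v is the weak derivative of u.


LHS = -31/60, RHS = -31/60. Yes, v = u' weakly.

u(x) = -x**3 + 2*x**2 + 2*x - 1, classical derivative u'(x) = -3*x**2 + 4*x + 2.
φ(x) = x(1−x), so φ'(x) = 1 - 2*x.
Note φ(0) = φ(1) = 0, so the boundary term u·φ vanishes.
LHS = ∫_0^1 u(x) φ'(x) dx = ∫_0^1 (2*x^4 - 5*x^3 - 2*x^2 + 4*x - 1) dx. Term by term:
  ∫_0^1 2*x^4 dx = 2/5;  ∫_0^1 -5*x^3 dx = -5/4;  ∫_0^1 -2*x^2 dx = -2/3;
  ∫_0^1 4*x dx = 2;  ∫_0^1 -1 dx = -1.
Sum: 2/5 − 5/4 − 2/3 + 2 − 1 = -31/60.
So LHS = -31/60.
∫_0^1 v(x) φ(x) dx = ∫_0^1 (3*x^4 - 7*x^3 + 2*x^2 + 2*x) dx. Term by term:
  ∫_0^1 3*x^4 dx = 3/5;  ∫_0^1 -7*x^3 dx = -7/4;  ∫_0^1 2*x^2 dx = 2/3;
  ∫_0^1 2*x dx = 1.
Sum: 3/5 − 7/4 + 2/3 + 1 = 31/60.
So RHS = -∫_0^1 v(x) φ(x) dx = -31/60.
LHS = RHS, so the identity holds for this test φ.
Moreover u is smooth here and v(x) = u'(x) = -3*x**2 + 4*x + 2 pointwise, so the identity holds for every test function. Hence v is the weak derivative of u.


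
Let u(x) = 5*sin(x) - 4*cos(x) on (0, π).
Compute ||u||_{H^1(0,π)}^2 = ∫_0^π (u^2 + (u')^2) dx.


||u||_{H^1(0,π)}^2 = 41*π

u'(x) = 4*sin(x) + 5*cos(x).
Expand u² and (u')² and integrate term by term on (0, π), using: for integers n ≥ 1, ∫_0^π sin²(nx) dx = ∫_0^π cos²(nx) dx = π/2; for n ≠ n', ∫_0^π sin(nx)sin(n'x) dx = ∫_0^π cos(nx)cos(n'x) dx = 0; and by product-to-sum, ∫_0^π sin(nx)cos(n'x) dx = ½∫_0^π [sin((n+n')x) + sin((n−n')x)] dx, which is 0 when n+n' is even and 2n/(n²−n'²) when n+n' is odd (it need not vanish on (0, π)).
  u² squared terms: (-4)²·∫cos(x)² dx = 16·π/2 = 8*π;  (5)²·∫sin(x)² dx = 25·π/2 = 25*π/2.
  u² cross terms: 2·(-4)·(5)·∫cos(x)·sin(x) dx = -40·(0) = 0.
  So ∫_0^π u² dx = 8*π + 25*π/2 + 0 = 41*π/2.
  (u')² squared terms: (4)²·∫sin(x)² dx = 16·π/2 = 8*π;  (5)²·∫cos(x)² dx = 25·π/2 = 25*π/2.
  (u')² cross terms: 2·(4)·(5)·∫sin(x)·cos(x) dx = 40·(0) = 0.
  So ∫_0^π (u')² dx = 8*π + 25*π/2 + 0 = 41*π/2.
||u||_{H^1}^2 = (41*π/2) + (41*π/2) = 41*π.


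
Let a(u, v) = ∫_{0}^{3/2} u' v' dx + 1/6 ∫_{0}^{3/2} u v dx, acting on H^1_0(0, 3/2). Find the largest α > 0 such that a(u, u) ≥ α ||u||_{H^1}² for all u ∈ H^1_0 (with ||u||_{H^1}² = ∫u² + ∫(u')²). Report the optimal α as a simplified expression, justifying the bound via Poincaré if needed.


α = (3 + 8*π^2)/(2*(9 + 4*π^2))

Coercivity of a(·,·) on H^1_0(0, 3/2) means a(u, u) ≥ α ||u||_{H^1}² for every u ∈ H^1_0.
The interval has length L = 3/2, and Poincaré/coercivity depend only on L. Here a(u, u) = ∫(u')² + (1/6)·∫u².
Here 0 < c = 1/6 < 1. The condition a(u,u) ≥ α||u||_{H^1}² reads (1−α)∫(u')² ≥ (α−c)∫u². Any admissible α is ≤ 1 (rapidly oscillating u have ∫u²/∫(u')² → 0), and α = 1 would force 0 ≥ (1−c)∫u², impossible since c < 1; so 1−α > 0. By the sharp Poincaré inequality on H^1_0 of an interval of length L, ∫(u')² ≥ (π/L)²∫u² with equality for the first sine mode sin(π(x−x₀)/L) (x₀ the left endpoint), so the inequality holds for all u iff (1−α)(π/L)² ≥ α − c, i.e. α ≤ ((π/L)² + c)/((π/L)² + 1) = (1 + c(L/π)²)/(1 + (L/π)²). With (π/L)² = 4*π^2/9 and c = 1/6, the largest admissible constant is α = ((π/L)² + c)/((π/L)² + 1).
Simplifying, α = (3 + 8*π^2)/(2*(9 + 4*π^2)).


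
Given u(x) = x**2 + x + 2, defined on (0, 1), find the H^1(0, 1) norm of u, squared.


||u||_{H^1}^2 = 127/10

The H^1 norm (squared) on an interval (0, L) is
  ||u||_{H^1}^2 = ∫_0^L u(x)^2 dx + ∫_0^L u'(x)^2 dx.
Compute u'(x) = 2*x + 1.
Then u(x)^2 = x**4 + 2*x**3 + 5*x**2 + 4*x + 4 and u'(x)^2 = 4*x**2 + 4*x + 1.
Integrate each monomial from 0 to 1 using ∫_0^1 c·x^n dx = c·1^(n+1)/(n+1):
  ∫_0^1 u(x)^2 dx = ∫_0^1 (x^4 + 2*x^3 + 5*x^2 + 4*x + 4) dx. Term by term:
    ∫_0^1 x^4 dx = 1/5;  ∫_0^1 2*x^3 dx = 1/2;  ∫_0^1 5*x^2 dx = 5/3;
    ∫_0^1 4*x dx = 2;  ∫_0^1 4 dx = 4.
  Sum: 1/5 + 1/2 + 5/3 + 2 + 4 = 251/30.
  ∫_0^1 u'(x)^2 dx = ∫_0^1 (4*x^2 + 4*x + 1) dx. Term by term:
    ∫_0^1 4*x^2 dx = 4/3;  ∫_0^1 4*x dx = 2;  ∫_0^1 1 dx = 1.
  Sum: 4/3 + 2 + 1 = 13/3.
Adding: ||u||_{H^1}^2 = 251/30 + 13/3 = 127/10.


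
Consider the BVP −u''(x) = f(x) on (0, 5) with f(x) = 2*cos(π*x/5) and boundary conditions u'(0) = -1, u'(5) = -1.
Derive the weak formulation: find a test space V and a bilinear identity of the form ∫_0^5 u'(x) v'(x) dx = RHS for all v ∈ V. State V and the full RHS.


V = H^1(0, 5) (v unrestricted at boundary; u is determined up to an additive constant); weak form: ∫_0^5 u'v' dx = ∫_0^5 (2*cos(π*x/5)) v dx − v(5) + v(0) for all v ∈ V.

Multiply both sides by a test function v and integrate from 0 to 5:
  ∫_0^5 −u''(x) v(x) dx = ∫_0^5 f(x) v(x) dx.
Integrate the LHS by parts once:
  ∫_0^5 −u'' v dx = −[u'(x) v(x)]_0^5 + ∫_0^5 u'(x) v'(x) dx.
Thus ∫_0^5 u'(x) v'(x) dx = ∫_0^5 f(x) v(x) dx + [u'(x) v(x)]_0^5.
Choose V so that boundary terms are either known or forced to vanish.
u has inhomogeneous Neumann u'(0) = -1, u'(5) = -1. [u' v]_0^5 = (-1)·v(5) − (-1)·v(0) = − v(5) + v(0). Take V = H^1(0, 5); boundary term becomes part of RHS.
Weak formulation: find u (satisfying any essential BC) such that ∫_0^5 u'(x) v'(x) dx = ∫_0^5 f v dx − v(5) + v(0) for all v ∈ V (Neumann data are natural BCs: they enter the RHS as boundary terms).
Substituting f(x) = 2*cos(π*x/5), the right-hand side is ∫_0^5 (2*cos(π*x/5)) v dx − v(5) + v(0).
Compatibility check (pure Neumann): taking v ≡ 1 ∈ V gives 0 = ∫_0^5 f dx + (-1) − (-1), i.e. ∫_0^5 f dx must equal u'(0) − u'(5) = 0. Indeed ∫_0^5 (2*cos(π*x/5)) dx = 0, so the data are compatible. The solution is then unique only up to an additive constant (fix it e.g. by requiring ∫_0^5 u dx = 0).


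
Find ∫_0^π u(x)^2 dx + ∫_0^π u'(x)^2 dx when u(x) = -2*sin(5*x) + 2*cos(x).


||u||_{H^1(0,π)}^2 = 56*π

u'(x) = -2*sin(x) - 10*cos(5*x).
Expand u² and (u')² and integrate term by term on (0, π), using: for integers n ≥ 1, ∫_0^π sin²(nx) dx = ∫_0^π cos²(nx) dx = π/2; for n ≠ n', ∫_0^π sin(nx)sin(n'x) dx = ∫_0^π cos(nx)cos(n'x) dx = 0; and by product-to-sum, ∫_0^π sin(nx)cos(n'x) dx = ½∫_0^π [sin((n+n')x) + sin((n−n')x)] dx, which is 0 when n+n' is even and 2n/(n²−n'²) when n+n' is odd (it need not vanish on (0, π)).
  u² squared terms: (-2)²·∫sin(5x)² dx = 4·π/2 = 2*π;  (2)²·∫cos(x)² dx = 4·π/2 = 2*π.
  u² cross terms: 2·(-2)·(2)·∫sin(5x)·cos(x) dx = -8·(0) = 0.
  So ∫_0^π u² dx = 2*π + 2*π + 0 = 4*π.
  (u')² squared terms: (-10)²·∫cos(5x)² dx = 100·π/2 = 50*π;  (-2)²·∫sin(x)² dx = 4·π/2 = 2*π.
  (u')² cross terms: 2·(-10)·(-2)·∫cos(5x)·sin(x) dx = 40·(0) = 0.
  So ∫_0^π (u')² dx = 50*π + 2*π + 0 = 52*π.
||u||_{H^1}^2 = (4*π) + (52*π) = 56*π.


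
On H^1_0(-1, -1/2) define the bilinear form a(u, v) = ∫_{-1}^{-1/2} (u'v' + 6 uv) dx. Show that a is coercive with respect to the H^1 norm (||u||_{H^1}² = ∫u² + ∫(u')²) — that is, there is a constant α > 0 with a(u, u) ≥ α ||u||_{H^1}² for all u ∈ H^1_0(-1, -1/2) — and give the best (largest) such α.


α = 1

Coercivity of a(·,·) on H^1_0(-1, -1/2) means a(u, u) ≥ α ||u||_{H^1}² for every u ∈ H^1_0.
The interval has length L = 1/2, and Poincaré/coercivity depend only on L. Here a(u, u) = ∫(u')² + (6)·∫u².
Here c = 6 ≥ 1, so a(u,u) = ∫(u')² + c∫u² ≥ ∫(u')² + ∫u² = ||u||_{H^1}², i.e. α = 1 works. No larger α is possible: a(u,u) ≥ α||u||_{H^1}² means (1−α)∫(u')² ≥ (α−c)∫u², and for the modes u_n = sin(nπ(x−x₀)/L) (x₀ the left endpoint) one has ∫u_n²/∫(u_n')² = (L/(nπ))² → 0, so a(u_n,u_n)/||u_n||_{H^1}² → 1. Hence the optimal constant is α = 1.
Therefore α = 1.


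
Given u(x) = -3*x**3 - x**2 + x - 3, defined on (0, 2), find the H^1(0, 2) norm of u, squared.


||u||_{H^1}^2 = 94952/105

The H^1 norm (squared) on an interval (0, L) is
  ||u||_{H^1}^2 = ∫_0^L u(x)^2 dx + ∫_0^L u'(x)^2 dx.
Compute u'(x) = -9*x**2 - 2*x + 1.
Then u(x)^2 = 9*x**6 + 6*x**5 - 5*x**4 + 16*x**3 + 7*x**2 - 6*x + 9 and u'(x)^2 = 81*x**4 + 36*x**3 - 14*x**2 - 4*x + 1.
Integrate each monomial from 0 to 2 using ∫_0^2 c·x^n dx = c·2^(n+1)/(n+1):
  ∫_0^2 u(x)^2 dx = ∫_0^2 (9*x^6 + 6*x^5 - 5*x^4 + 16*x^3 + 7*x^2 - 6*x + 9) dx. Term by term:
    ∫_0^2 9*x^6 dx = 1152/7;  ∫_0^2 6*x^5 dx = 64;  ∫_0^2 -5*x^4 dx = -32;
    ∫_0^2 16*x^3 dx = 64;  ∫_0^2 7*x^2 dx = 56/3;  ∫_0^2 -6*x dx = -12;
    ∫_0^2 9 dx = 18.
  Sum: 1152/7 + 64 − 32 + 64 + 56/3 − 12 + 18 = 5990/21.
  ∫_0^2 u'(x)^2 dx = ∫_0^2 (81*x^4 + 36*x^3 - 14*x^2 - 4*x + 1) dx. Term by term:
    ∫_0^2 81*x^4 dx = 2592/5;  ∫_0^2 36*x^3 dx = 144;  ∫_0^2 -14*x^2 dx = -112/3;
    ∫_0^2 -4*x dx = -8;  ∫_0^2 1 dx = 2.
  Sum: 2592/5 + 144 − 112/3 − 8 + 2 = 9286/15.
Adding: ||u||_{H^1}^2 = 5990/21 + 9286/15 = 94952/105.


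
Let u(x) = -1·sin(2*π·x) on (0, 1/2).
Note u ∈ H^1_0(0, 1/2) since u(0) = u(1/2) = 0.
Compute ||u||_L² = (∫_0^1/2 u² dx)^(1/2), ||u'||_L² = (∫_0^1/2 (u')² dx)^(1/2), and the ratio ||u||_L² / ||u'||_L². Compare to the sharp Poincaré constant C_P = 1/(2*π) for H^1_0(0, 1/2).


||u||_L² / ||u'||_L² = 1/(2*π) = C_P.

u(x) = -1·sin(2*π·x), so u'(x) = -2*π*cos(2*π*x).
Writing u(x) = A·sin(kπx/L) with A = -1 and k = 1, use ∫_0^L sin²(kπx/L) dx = L/2 and ∫_0^L cos²(kπx/L) dx = L/2.
u² = 1·sin²(2*π·x) and (u')² = 4*π^2·cos²(2*π·x), and each of sin², cos² integrates to L/2 = 1/4 over (0, 1/2).
∫_0^1/2 u² dx = 1/4, so ||u||_L² = 1/2.
∫_0^1/2 (u')² dx = π^2, so ||u'||_L² = π.
Ratio ||u||_L² / ||u'||_L² = 1/(2*π).
Sharp Poincaré constant on H^1_0(0, 1/2) is C_P = L/π = 1/(2*π), achieved by sin(2*π·x).
This is the k = 1 eigenfunction (up to amplitude), so the ratio equals the sharp Poincaré constant exactly.


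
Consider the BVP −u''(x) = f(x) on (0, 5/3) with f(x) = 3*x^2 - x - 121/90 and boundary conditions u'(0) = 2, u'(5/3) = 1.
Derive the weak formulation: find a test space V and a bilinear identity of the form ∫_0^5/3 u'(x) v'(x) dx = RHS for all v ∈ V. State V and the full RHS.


V = H^1(0, 5/3) (v unrestricted at boundary; u is determined up to an additive constant); weak form: ∫_0^5/3 u'v' dx = ∫_0^5/3 (3*x^2 - x - 121/90) v dx + v(5/3) − 2·v(0) for all v ∈ V.

Multiply both sides by a test function v and integrate from 0 to 5/3:
  ∫_0^5/3 −u''(x) v(x) dx = ∫_0^5/3 f(x) v(x) dx.
Integrate the LHS by parts once:
  ∫_0^5/3 −u'' v dx = −[u'(x) v(x)]_0^5/3 + ∫_0^5/3 u'(x) v'(x) dx.
Thus ∫_0^5/3 u'(x) v'(x) dx = ∫_0^5/3 f(x) v(x) dx + [u'(x) v(x)]_0^5/3.
Choose V so that boundary terms are either known or forced to vanish.
u has inhomogeneous Neumann u'(0) = 2, u'(5/3) = 1. [u' v]_0^5/3 = (1)·v(5/3) − (2)·v(0) = v(5/3) − 2·v(0). Take V = H^1(0, 5/3); boundary term becomes part of RHS.
Weak formulation: find u (satisfying any essential BC) such that ∫_0^5/3 u'(x) v'(x) dx = ∫_0^5/3 f v dx + v(5/3) − 2·v(0) for all v ∈ V (Neumann data are natural BCs: they enter the RHS as boundary terms).
Substituting f(x) = 3*x^2 - x - 121/90, the right-hand side is ∫_0^5/3 (3*x^2 - x - 121/90) v dx + v(5/3) − 2·v(0).
Compatibility check (pure Neumann): taking v ≡ 1 ∈ V gives 0 = ∫_0^5/3 f dx + (1) − (2), i.e. ∫_0^5/3 f dx must equal u'(0) − u'(5/3) = 1. Indeed ∫_0^5/3 (3*x^2 - x - 121/90) dx = 1, so the data are compatible. The solution is then unique only up to an additive constant (fix it e.g. by requiring ∫_0^5/3 u dx = 0).


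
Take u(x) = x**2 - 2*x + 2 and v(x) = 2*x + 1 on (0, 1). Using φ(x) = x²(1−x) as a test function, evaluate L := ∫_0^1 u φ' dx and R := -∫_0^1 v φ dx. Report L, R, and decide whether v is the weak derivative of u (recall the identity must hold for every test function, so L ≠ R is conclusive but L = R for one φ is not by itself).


LHS = 1/15, RHS = -11/60. No, v is not the weak derivative of u.

u(x) = x**2 - 2*x + 2, classical derivative u'(x) = 2*x - 2.
φ(x) = x²(1−x), so φ'(x) = x*(2 - 3*x).
Note φ(0) = φ(1) = 0, so the boundary term u·φ vanishes.
LHS = ∫_0^1 u(x) φ'(x) dx = ∫_0^1 (-3*x^4 + 8*x^3 - 10*x^2 + 4*x) dx. Term by term:
  ∫_0^1 -3*x^4 dx = -3/5;  ∫_0^1 8*x^3 dx = 2;  ∫_0^1 -10*x^2 dx = -10/3;
  ∫_0^1 4*x dx = 2.
Sum: -3/5 + 2 − 10/3 + 2 = 1/15.
So LHS = 1/15.
∫_0^1 v(x) φ(x) dx = ∫_0^1 (-2*x^4 + x^3 + x^2) dx. Term by term:
  ∫_0^1 -2*x^4 dx = -2/5;  ∫_0^1 x^3 dx = 1/4;  ∫_0^1 x^2 dx = 1/3.
Sum: -2/5 + 1/4 + 1/3 = 11/60.
So RHS = -∫_0^1 v(x) φ(x) dx = -11/60.
LHS − RHS = 1/4 ≠ 0, so the identity fails.
(For a valid weak derivative the identity must hold for EVERY test function, in particular this one. The failure shows v is NOT the weak derivative of u.)
Correct weak derivative would be u'(x) = 2*x - 2.


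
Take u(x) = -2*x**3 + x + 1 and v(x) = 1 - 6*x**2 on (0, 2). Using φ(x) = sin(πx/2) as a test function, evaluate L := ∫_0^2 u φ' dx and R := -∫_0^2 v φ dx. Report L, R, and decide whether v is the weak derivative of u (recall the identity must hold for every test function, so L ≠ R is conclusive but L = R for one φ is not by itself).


LHS = -192/π^3 + 44/π, RHS = -192/π^3 + 44/π. Yes, v = u' weakly.

u(x) = -2*x**3 + x + 1, classical derivative u'(x) = 1 - 6*x**2.
φ(x) = sin(πx/2), so φ'(x) = π*cos(π*x/2)/2.
Note φ(0) = φ(2) = 0, so the boundary term u·φ vanishes.
LHS = ∫_0^2 u(x) φ'(x) dx = ∫_0^2 (-π*x^3*cos(π*x/2) + π*x*cos(π*x/2)/2 + π*cos(π*x/2)/2) dx. Term by term:
  ∫_0^2 π*cos(π*x/2)/2 dx = 0;  ∫_0^2 π*x*cos(π*x/2)/2 dx = -4/π;  ∫_0^2 -π*x^3*cos(π*x/2) dx = -192/π^3 + 48/π.
Sum: 0 − 4/π + -192/π^3 + 48/π = -192/π^3 + 44/π.
So LHS = -192/π^3 + 44/π.
∫_0^2 v(x) φ(x) dx = ∫_0^2 (-6*x^2*sin(π*x/2) + sin(π*x/2)) dx. Term by term:
  ∫_0^2 -6*x^2*sin(π*x/2) dx = -48/π + 192/π^3;  ∫_0^2 sin(π*x/2) dx = 4/π.
Sum: -48/π + 192/π^3 + 4/π = -44/π + 192/π^3.
So RHS = -∫_0^2 v(x) φ(x) dx = -192/π^3 + 44/π.
LHS = RHS, so the identity holds for this test φ.
Moreover u is smooth here and v(x) = u'(x) = 1 - 6*x**2 pointwise, so the identity holds for every test function. Hence v is the weak derivative of u.


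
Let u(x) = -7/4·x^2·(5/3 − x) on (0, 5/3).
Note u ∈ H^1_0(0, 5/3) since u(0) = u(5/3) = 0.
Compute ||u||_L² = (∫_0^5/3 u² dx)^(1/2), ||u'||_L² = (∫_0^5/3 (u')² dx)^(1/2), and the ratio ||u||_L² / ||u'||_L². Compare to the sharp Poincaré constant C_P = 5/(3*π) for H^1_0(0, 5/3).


||u||_L² / ||u'||_L² = 5*sqrt(14)/42 < C_P = 5/(3*π).

u(x) = -7/4·x^2·(5/3 − x), so u'(x) = 7*x*(9*x - 10)/12.
u(x) = -7/4·x^2·(5/3 − x) vanishes at x = 0 and x = 5/3, so u ∈ H^1_0(0, 5/3). Differentiate via the product rule and integrate the resulting polynomials term by term.
  ∫_0^5/3 u² dx = ∫_0^5/3 (49*x^6/16 - 245*x^5/24 + 1225*x^4/144) dx. Term by term:
    ∫_0^5/3 49*x^6/16 dx = 546875/34992;  ∫_0^5/3 -245*x^5/24 dx = -3828125/104976;  ∫_0^5/3 1225*x^4/144 dx = 765625/34992.
  Sum: 546875/34992 − 3828125/104976 + 765625/34992 = 109375/104976.
  ∫_0^5/3 (u')² dx = ∫_0^5/3 (441*x^4/16 - 245*x^3/4 + 1225*x^2/36) dx. Term by term:
    ∫_0^5/3 441*x^4/16 dx = 30625/432;  ∫_0^5/3 -245*x^3/4 dx = -153125/1296;  ∫_0^5/3 1225*x^2/36 dx = 153125/2916.
  Sum: 30625/432 − 153125/1296 + 153125/2916 = 30625/5832.
∫_0^5/3 u² dx = 109375/104976, so ||u||_L² = 125*sqrt(7)/324.
∫_0^5/3 (u')² dx = 30625/5832, so ||u'||_L² = 175*sqrt(2)/108.
Ratio ||u||_L² / ||u'||_L² = 5*sqrt(14)/42.
Sharp Poincaré constant on H^1_0(0, 5/3) is C_P = L/π = 5/(3*π), achieved by sin(3*π/5·x).
A polynomial bump cannot attain the sharp Poincaré constant (only the first sine eigenfunction does), so the ratio is strictly less than C_P, consistent with ||u||_L² ≤ C_P ||u'||_L².


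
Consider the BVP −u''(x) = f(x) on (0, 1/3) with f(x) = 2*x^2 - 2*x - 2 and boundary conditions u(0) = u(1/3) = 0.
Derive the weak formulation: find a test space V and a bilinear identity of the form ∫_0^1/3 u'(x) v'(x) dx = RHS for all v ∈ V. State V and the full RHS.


V = H^1_0(0, 1/3) (so v(0) = v(1/3) = 0); weak form: ∫_0^1/3 u'v' dx = ∫_0^1/3 (2*x^2 - 2*x - 2) v dx for all v ∈ V.

Multiply both sides by a test function v and integrate from 0 to 1/3:
  ∫_0^1/3 −u''(x) v(x) dx = ∫_0^1/3 f(x) v(x) dx.
Integrate the LHS by parts once:
  ∫_0^1/3 −u'' v dx = −[u'(x) v(x)]_0^1/3 + ∫_0^1/3 u'(x) v'(x) dx.
Thus ∫_0^1/3 u'(x) v'(x) dx = ∫_0^1/3 f(x) v(x) dx + [u'(x) v(x)]_0^1/3.
Choose V so that boundary terms are either known or forced to vanish.
u is Dirichlet: u(0) = u(1/3) = 0. Let V = H^1_0(0, 1/3); then v(0) = v(1/3) = 0, and [u' v]_0^1/3 = 0.
Weak formulation: find u (satisfying any essential BC) such that ∫_0^1/3 u'(x) v'(x) dx = ∫_0^1/3 f v dx for all v ∈ V.
Substituting f(x) = 2*x^2 - 2*x - 2, the right-hand side is ∫_0^1/3 (2*x^2 - 2*x - 2) v dx.


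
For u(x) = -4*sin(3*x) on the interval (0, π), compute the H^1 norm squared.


||u||_{H^1(0,π)}^2 = 80*π

u'(x) = -12*cos(3*x).
Expand u² and (u')² and integrate term by term on (0, π), using: for integers n ≥ 1, ∫_0^π sin²(nx) dx = ∫_0^π cos²(nx) dx = π/2; for n ≠ n', ∫_0^π sin(nx)sin(n'x) dx = ∫_0^π cos(nx)cos(n'x) dx = 0; and by product-to-sum, ∫_0^π sin(nx)cos(n'x) dx = ½∫_0^π [sin((n+n')x) + sin((n−n')x)] dx, which is 0 when n+n' is even and 2n/(n²−n'²) when n+n' is odd (it need not vanish on (0, π)).
  u² squared terms: (-4)²·∫sin(3x)² dx = 16·π/2 = 8*π.
  So ∫_0^π u² dx = 8*π.
  (u')² squared terms: (-12)²·∫cos(3x)² dx = 144·π/2 = 72*π.
  So ∫_0^π (u')² dx = 72*π.
||u||_{H^1}^2 = (8*π) + (72*π) = 80*π.


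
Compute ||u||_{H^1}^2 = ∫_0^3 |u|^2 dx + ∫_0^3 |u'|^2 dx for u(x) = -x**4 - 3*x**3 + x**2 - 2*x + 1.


||u||_{H^1}^2 = 3676359/140

The H^1 norm (squared) on an interval (0, L) is
  ||u||_{H^1}^2 = ∫_0^L u(x)^2 dx + ∫_0^L u'(x)^2 dx.
Compute u'(x) = -4*x**3 - 9*x**2 + 2*x - 2.
Then u(x)^2 = x**8 + 6*x**7 + 7*x**6 - 2*x**5 + 11*x**4 - 10*x**3 + 6*x**2 - 4*x + 1 and u'(x)^2 = 16*x**6 + 72*x**5 + 65*x**4 - 20*x**3 + 40*x**2 - 8*x + 4.
Integrate each monomial from 0 to 3 using ∫_0^3 c·x^n dx = c·3^(n+1)/(n+1):
  ∫_0^3 u(x)^2 dx = ∫_0^3 (x^8 + 6*x^7 + 7*x^6 - 2*x^5 + 11*x^4 - 10*x^3 + 6*x^2 - 4*x + 1) dx. Term by term:
    ∫_0^3 x^8 dx = 2187;  ∫_0^3 6*x^7 dx = 19683/4;  ∫_0^3 7*x^6 dx = 2187;
    ∫_0^3 -2*x^5 dx = -243;  ∫_0^3 11*x^4 dx = 2673/5;  ∫_0^3 -10*x^3 dx = -405/2;
    ∫_0^3 6*x^2 dx = 54;  ∫_0^3 -4*x dx = -18;  ∫_0^3 1 dx = 3.
  Sum: 2187 + 19683/4 + 2187 − 243 + 2673/5 − 405/2 + 54 − 18 + 3 = 188457/20.
  ∫_0^3 u'(x)^2 dx = ∫_0^3 (16*x^6 + 72*x^5 + 65*x^4 - 20*x^3 + 40*x^2 - 8*x + 4) dx. Term by term:
    ∫_0^3 16*x^6 dx = 34992/7;  ∫_0^3 72*x^5 dx = 8748;  ∫_0^3 65*x^4 dx = 3159;
    ∫_0^3 -20*x^3 dx = -405;  ∫_0^3 40*x^2 dx = 360;  ∫_0^3 -8*x dx = -36;
    ∫_0^3 4 dx = 12.
  Sum: 34992/7 + 8748 + 3159 − 405 + 360 − 36 + 12 = 117858/7.
Adding: ||u||_{H^1}^2 = 188457/20 + 117858/7 = 3676359/140.


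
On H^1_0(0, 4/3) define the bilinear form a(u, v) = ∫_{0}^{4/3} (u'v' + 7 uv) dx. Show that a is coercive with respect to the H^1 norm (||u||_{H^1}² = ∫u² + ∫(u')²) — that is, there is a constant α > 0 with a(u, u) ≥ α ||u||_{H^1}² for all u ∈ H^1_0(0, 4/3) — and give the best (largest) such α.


α = 1

Coercivity of a(·,·) on H^1_0(0, 4/3) means a(u, u) ≥ α ||u||_{H^1}² for every u ∈ H^1_0.
The interval has length L = 4/3, and Poincaré/coercivity depend only on L. Here a(u, u) = ∫(u')² + (7)·∫u².
Here c = 7 ≥ 1, so a(u,u) = ∫(u')² + c∫u² ≥ ∫(u')² + ∫u² = ||u||_{H^1}², i.e. α = 1 works. No larger α is possible: a(u,u) ≥ α||u||_{H^1}² means (1−α)∫(u')² ≥ (α−c)∫u², and for the modes u_n = sin(nπ(x−x₀)/L) (x₀ the left endpoint) one has ∫u_n²/∫(u_n')² = (L/(nπ))² → 0, so a(u_n,u_n)/||u_n||_{H^1}² → 1. Hence the optimal constant is α = 1.
Therefore α = 1.


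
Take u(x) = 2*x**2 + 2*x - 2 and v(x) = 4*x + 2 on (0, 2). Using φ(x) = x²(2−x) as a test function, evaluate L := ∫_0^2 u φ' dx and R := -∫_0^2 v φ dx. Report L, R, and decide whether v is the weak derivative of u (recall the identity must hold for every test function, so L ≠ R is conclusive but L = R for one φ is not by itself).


LHS = -136/15, RHS = -136/15. Yes, v = u' weakly.

u(x) = 2*x**2 + 2*x - 2, classical derivative u'(x) = 4*x + 2.
φ(x) = x²(2−x), so φ'(x) = x*(4 - 3*x).
Note φ(0) = φ(2) = 0, so the boundary term u·φ vanishes.
LHS = ∫_0^2 u(x) φ'(x) dx = ∫_0^2 (-6*x^4 + 2*x^3 + 14*x^2 - 8*x) dx. Term by term:
  ∫_0^2 -6*x^4 dx = -192/5;  ∫_0^2 2*x^3 dx = 8;  ∫_0^2 14*x^2 dx = 112/3;
  ∫_0^2 -8*x dx = -16.
Sum: -192/5 + 8 + 112/3 − 16 = -136/15.
So LHS = -136/15.
∫_0^2 v(x) φ(x) dx = ∫_0^2 (-4*x^4 + 6*x^3 + 4*x^2) dx. Term by term:
  ∫_0^2 -4*x^4 dx = -128/5;  ∫_0^2 6*x^3 dx = 24;  ∫_0^2 4*x^2 dx = 32/3.
Sum: -128/5 + 24 + 32/3 = 136/15.
So RHS = -∫_0^2 v(x) φ(x) dx = -136/15.
LHS = RHS, so the identity holds for this test φ.
Moreover u is smooth here and v(x) = u'(x) = 4*x + 2 pointwise, so the identity holds for every test function. Hence v is the weak derivative of u.


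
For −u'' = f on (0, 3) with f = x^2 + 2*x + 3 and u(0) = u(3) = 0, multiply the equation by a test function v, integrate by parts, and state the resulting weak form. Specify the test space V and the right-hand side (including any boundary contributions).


V = H^1_0(0, 3) (so v(0) = v(3) = 0); weak form: ∫_0^3 u'v' dx = ∫_0^3 (x^2 + 2*x + 3) v dx for all v ∈ V.

Multiply both sides by a test function v and integrate from 0 to 3:
  ∫_0^3 −u''(x) v(x) dx = ∫_0^3 f(x) v(x) dx.
Integrate the LHS by parts once:
  ∫_0^3 −u'' v dx = −[u'(x) v(x)]_0^3 + ∫_0^3 u'(x) v'(x) dx.
Thus ∫_0^3 u'(x) v'(x) dx = ∫_0^3 f(x) v(x) dx + [u'(x) v(x)]_0^3.
Choose V so that boundary terms are either known or forced to vanish.
u is Dirichlet: u(0) = u(3) = 0. Let V = H^1_0(0, 3); then v(0) = v(3) = 0, and [u' v]_0^3 = 0.
Weak formulation: find u (satisfying any essential BC) such that ∫_0^3 u'(x) v'(x) dx = ∫_0^3 f v dx for all v ∈ V.
Substituting f(x) = x^2 + 2*x + 3, the right-hand side is ∫_0^3 (x^2 + 2*x + 3) v dx.


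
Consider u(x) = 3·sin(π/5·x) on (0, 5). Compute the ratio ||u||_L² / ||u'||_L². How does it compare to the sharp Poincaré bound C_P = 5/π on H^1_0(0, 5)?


||u||_L² / ||u'||_L² = 5/π = C_P.

u(x) = 3·sin(π/5·x), so u'(x) = 3*π*cos(π*x/5)/5.
Writing u(x) = A·sin(kπx/L) with A = 3 and k = 1, use ∫_0^L sin²(kπx/L) dx = L/2 and ∫_0^L cos²(kπx/L) dx = L/2.
u² = 9·sin²(π/5·x) and (u')² = 9*π^2/25·cos²(π/5·x), and each of sin², cos² integrates to L/2 = 5/2 over (0, 5).
∫_0^5 u² dx = 45/2, so ||u||_L² = 3*sqrt(10)/2.
∫_0^5 (u')² dx = 9*π^2/10, so ||u'||_L² = 3*sqrt(10)*π/10.
Ratio ||u||_L² / ||u'||_L² = 5/π.
Sharp Poincaré constant on H^1_0(0, 5) is C_P = L/π = 5/π, achieved by sin(π/5·x).
This is the k = 1 eigenfunction (up to amplitude), so the ratio equals the sharp Poincaré constant exactly.


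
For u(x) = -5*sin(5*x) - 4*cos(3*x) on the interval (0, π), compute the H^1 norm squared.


||u||_{H^1(0,π)}^2 = 405*π

u'(x) = 12*sin(3*x) - 25*cos(5*x).
Expand u² and (u')² and integrate term by term on (0, π), using: for integers n ≥ 1, ∫_0^π sin²(nx) dx = ∫_0^π cos²(nx) dx = π/2; for n ≠ n', ∫_0^π sin(nx)sin(n'x) dx = ∫_0^π cos(nx)cos(n'x) dx = 0; and by product-to-sum, ∫_0^π sin(nx)cos(n'x) dx = ½∫_0^π [sin((n+n')x) + sin((n−n')x)] dx, which is 0 when n+n' is even and 2n/(n²−n'²) when n+n' is odd (it need not vanish on (0, π)).
  u² squared terms: (-5)²·∫sin(5x)² dx = 25·π/2 = 25*π/2;  (-4)²·∫cos(3x)² dx = 16·π/2 = 8*π.
  u² cross terms: 2·(-5)·(-4)·∫sin(5x)·cos(3x) dx = 40·(0) = 0.
  So ∫_0^π u² dx = 25*π/2 + 8*π + 0 = 41*π/2.
  (u')² squared terms: (-25)²·∫cos(5x)² dx = 625·π/2 = 625*π/2;  (12)²·∫sin(3x)² dx = 144·π/2 = 72*π.
  (u')² cross terms: 2·(-25)·(12)·∫cos(5x)·sin(3x) dx = -600·(0) = 0.
  So ∫_0^π (u')² dx = 625*π/2 + 72*π + 0 = 769*π/2.
||u||_{H^1}^2 = (41*π/2) + (769*π/2) = 405*π.


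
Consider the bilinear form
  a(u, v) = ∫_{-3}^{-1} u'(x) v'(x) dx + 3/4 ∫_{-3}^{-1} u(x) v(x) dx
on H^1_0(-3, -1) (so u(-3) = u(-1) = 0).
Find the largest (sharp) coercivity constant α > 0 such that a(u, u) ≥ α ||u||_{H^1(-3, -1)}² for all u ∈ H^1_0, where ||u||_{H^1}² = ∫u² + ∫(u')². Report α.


α = (3 + π^2)/(4 + π^2)

Coercivity of a(·,·) on H^1_0(-3, -1) means a(u, u) ≥ α ||u||_{H^1}² for every u ∈ H^1_0.
The interval has length L = 2, and Poincaré/coercivity depend only on L. Here a(u, u) = ∫(u')² + (3/4)·∫u².
Here 0 < c = 3/4 < 1. The condition a(u,u) ≥ α||u||_{H^1}² reads (1−α)∫(u')² ≥ (α−c)∫u². Any admissible α is ≤ 1 (rapidly oscillating u have ∫u²/∫(u')² → 0), and α = 1 would force 0 ≥ (1−c)∫u², impossible since c < 1; so 1−α > 0. By the sharp Poincaré inequality on H^1_0 of an interval of length L, ∫(u')² ≥ (π/L)²∫u² with equality for the first sine mode sin(π(x−x₀)/L) (x₀ the left endpoint), so the inequality holds for all u iff (1−α)(π/L)² ≥ α − c, i.e. α ≤ ((π/L)² + c)/((π/L)² + 1) = (1 + c(L/π)²)/(1 + (L/π)²). With (π/L)² = π^2/4 and c = 3/4, the largest admissible constant is α = ((π/L)² + c)/((π/L)² + 1).
Simplifying, α = (3 + π^2)/(4 + π^2).


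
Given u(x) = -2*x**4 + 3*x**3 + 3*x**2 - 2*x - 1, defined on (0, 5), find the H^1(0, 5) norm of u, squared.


||u||_{H^1}^2 = 41934950/63

The H^1 norm (squared) on an interval (0, L) is
  ||u||_{H^1}^2 = ∫_0^L u(x)^2 dx + ∫_0^L u'(x)^2 dx.
Compute u'(x) = -8*x**3 + 9*x**2 + 6*x - 2.
Then u(x)^2 = 4*x**8 - 12*x**7 - 3*x**6 + 26*x**5 + x**4 - 18*x**3 - 2*x**2 + 4*x + 1 and u'(x)^2 = 64*x**6 - 144*x**5 - 15*x**4 + 140*x**3 - 24*x + 4.
Integrate each monomial from 0 to 5 using ∫_0^5 c·x^n dx = c·5^(n+1)/(n+1):
  ∫_0^5 u(x)^2 dx = ∫_0^5 (4*x^8 - 12*x^7 - 3*x^6 + 26*x^5 + x^4 - 18*x^3 - 2*x^2 + 4*x + 1) dx. Term by term:
    ∫_0^5 4*x^8 dx = 7812500/9;  ∫_0^5 -12*x^7 dx = -1171875/2;  ∫_0^5 -3*x^6 dx = -234375/7;
    ∫_0^5 26*x^5 dx = 203125/3;  ∫_0^5 x^4 dx = 625;  ∫_0^5 -18*x^3 dx = -5625/2;
    ∫_0^5 -2*x^2 dx = -250/3;  ∫_0^5 4*x dx = 50;  ∫_0^5 1 dx = 5.
  Sum: 7812500/9 − 1171875/2 − 234375/7 + 203125/3 + 625 − 5625/2 − 250/3 + 50 + 5 = 19790090/63.
  ∫_0^5 u'(x)^2 dx = ∫_0^5 (64*x^6 - 144*x^5 - 15*x^4 + 140*x^3 - 24*x + 4) dx. Term by term:
    ∫_0^5 64*x^6 dx = 5000000/7;  ∫_0^5 -144*x^5 dx = -375000;  ∫_0^5 -15*x^4 dx = -9375;
    ∫_0^5 140*x^3 dx = 21875;  ∫_0^5 -24*x dx = -300;  ∫_0^5 4 dx = 20.
  Sum: 5000000/7 − 375000 − 9375 + 21875 − 300 + 20 = 2460540/7.
Adding: ||u||_{H^1}^2 = 19790090/63 + 2460540/7 = 41934950/63.


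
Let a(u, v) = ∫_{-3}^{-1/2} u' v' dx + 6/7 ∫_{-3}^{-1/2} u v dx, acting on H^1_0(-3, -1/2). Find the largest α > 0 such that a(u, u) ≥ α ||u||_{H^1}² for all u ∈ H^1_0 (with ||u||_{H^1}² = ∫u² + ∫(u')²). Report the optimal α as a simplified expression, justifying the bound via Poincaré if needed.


α = 2*(75 + 14*π^2)/(7*(25 + 4*π^2))

Coercivity of a(·,·) on H^1_0(-3, -1/2) means a(u, u) ≥ α ||u||_{H^1}² for every u ∈ H^1_0.
The interval has length L = 5/2, and Poincaré/coercivity depend only on L. Here a(u, u) = ∫(u')² + (6/7)·∫u².
Here 0 < c = 6/7 < 1. The condition a(u,u) ≥ α||u||_{H^1}² reads (1−α)∫(u')² ≥ (α−c)∫u². Any admissible α is ≤ 1 (rapidly oscillating u have ∫u²/∫(u')² → 0), and α = 1 would force 0 ≥ (1−c)∫u², impossible since c < 1; so 1−α > 0. By the sharp Poincaré inequality on H^1_0 of an interval of length L, ∫(u')² ≥ (π/L)²∫u² with equality for the first sine mode sin(π(x−x₀)/L) (x₀ the left endpoint), so the inequality holds for all u iff (1−α)(π/L)² ≥ α − c, i.e. α ≤ ((π/L)² + c)/((π/L)² + 1) = (1 + c(L/π)²)/(1 + (L/π)²). With (π/L)² = 4*π^2/25 and c = 6/7, the largest admissible constant is α = ((π/L)² + c)/((π/L)² + 1).
Simplifying, α = 2*(75 + 14*π^2)/(7*(25 + 4*π^2)).


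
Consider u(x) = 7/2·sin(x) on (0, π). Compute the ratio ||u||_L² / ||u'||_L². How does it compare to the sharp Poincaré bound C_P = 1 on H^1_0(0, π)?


||u||_L² / ||u'||_L² = 1 = C_P.

u(x) = 7/2·sin(x), so u'(x) = 7*cos(x)/2.
Writing u(x) = A·sin(kπx/L) with A = 7/2 and k = 1, use ∫_0^L sin²(kπx/L) dx = L/2 and ∫_0^L cos²(kπx/L) dx = L/2.
u² = 49/4·sin²(x) and (u')² = 49/4·cos²(x), and each of sin², cos² integrates to L/2 = π/2 over (0, π).
∫_0^π u² dx = 49*π/8, so ||u||_L² = 7*sqrt(2)*sqrt(π)/4.
∫_0^π (u')² dx = 49*π/8, so ||u'||_L² = 7*sqrt(2)*sqrt(π)/4.
Ratio ||u||_L² / ||u'||_L² = 1.
Sharp Poincaré constant on H^1_0(0, π) is C_P = L/π = 1, achieved by sin(x).
This is the k = 1 eigenfunction (up to amplitude), so the ratio equals the sharp Poincaré constant exactly.


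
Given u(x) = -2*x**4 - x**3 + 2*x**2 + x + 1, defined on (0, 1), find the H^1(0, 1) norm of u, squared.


||u||_{H^1}^2 = 2159/315

The H^1 norm (squared) on an interval (0, L) is
  ||u||_{H^1}^2 = ∫_0^L u(x)^2 dx + ∫_0^L u'(x)^2 dx.
Compute u'(x) = -8*x**3 - 3*x**2 + 4*x + 1.
Then u(x)^2 = 4*x**8 + 4*x**7 - 7*x**6 - 8*x**5 - 2*x**4 + 2*x**3 + 5*x**2 + 2*x + 1 and u'(x)^2 = 64*x**6 + 48*x**5 - 55*x**4 - 40*x**3 + 10*x**2 + 8*x + 1.
Integrate each monomial from 0 to 1 using ∫_0^1 c·x^n dx = c·1^(n+1)/(n+1):
  ∫_0^1 u(x)^2 dx = ∫_0^1 (4*x^8 + 4*x^7 - 7*x^6 - 8*x^5 - 2*x^4 + 2*x^3 + 5*x^2 + 2*x + 1) dx. Term by term:
    ∫_0^1 4*x^8 dx = 4/9;  ∫_0^1 4*x^7 dx = 1/2;  ∫_0^1 -7*x^6 dx = -1;
    ∫_0^1 -8*x^5 dx = -4/3;  ∫_0^1 -2*x^4 dx = -2/5;  ∫_0^1 2*x^3 dx = 1/2;
    ∫_0^1 5*x^2 dx = 5/3;  ∫_0^1 2*x dx = 1;  ∫_0^1 1 dx = 1.
  Sum: 4/9 + 1/2 − 1 − 4/3 − 2/5 + 1/2 + 5/3 + 1 + 1 = 107/45.
  ∫_0^1 u'(x)^2 dx = ∫_0^1 (64*x^6 + 48*x^5 - 55*x^4 - 40*x^3 + 10*x^2 + 8*x + 1) dx. Term by term:
    ∫_0^1 64*x^6 dx = 64/7;  ∫_0^1 48*x^5 dx = 8;  ∫_0^1 -55*x^4 dx = -11;
    ∫_0^1 -40*x^3 dx = -10;  ∫_0^1 10*x^2 dx = 10/3;  ∫_0^1 8*x dx = 4;
    ∫_0^1 1 dx = 1.
  Sum: 64/7 + 8 − 11 − 10 + 10/3 + 4 + 1 = 94/21.
Adding: ||u||_{H^1}^2 = 107/45 + 94/21 = 2159/315.
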